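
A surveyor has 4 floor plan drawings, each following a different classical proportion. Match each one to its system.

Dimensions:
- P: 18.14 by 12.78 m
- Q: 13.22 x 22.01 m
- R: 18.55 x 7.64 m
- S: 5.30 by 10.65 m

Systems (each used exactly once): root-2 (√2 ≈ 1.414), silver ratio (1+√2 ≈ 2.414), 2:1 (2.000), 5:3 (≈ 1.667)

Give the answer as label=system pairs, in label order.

P=root-2, Q=5:3, R=silver ratio, S=2:1

P = 18.14/12.78 ≈ 1.419 → root-2 (1.414)
Q = 22.01/13.22 ≈ 1.665 → 5:3 (1.667)
R = 18.55/7.64 ≈ 2.428 → silver ratio (2.414)
S = 10.65/5.30 ≈ 2.009 → 2:1 (2.000)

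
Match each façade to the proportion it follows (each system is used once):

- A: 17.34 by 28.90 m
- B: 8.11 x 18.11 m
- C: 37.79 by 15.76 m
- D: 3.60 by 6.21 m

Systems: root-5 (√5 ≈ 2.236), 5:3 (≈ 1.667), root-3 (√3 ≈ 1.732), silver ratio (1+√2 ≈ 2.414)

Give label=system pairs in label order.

A=5:3, B=root-5, C=silver ratio, D=root-3

A = 28.90/17.34 ≈ 1.667 → 5:3 (1.667)
B = 18.11/8.11 ≈ 2.233 → root-5 (2.236)
C = 37.79/15.76 ≈ 2.398 → silver ratio (2.414)
D = 6.21/3.60 ≈ 1.725 → root-3 (1.732)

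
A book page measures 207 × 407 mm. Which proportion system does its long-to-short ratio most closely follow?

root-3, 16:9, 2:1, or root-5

2:1

Ratio = 407 / 207 ≈ 1.966.
Distances: root-3 1.732 (Δ 0.234); 16:9 1.778 (Δ 0.188); 2:1 2.000 (Δ 0.034); root-5 2.236 (Δ 0.270).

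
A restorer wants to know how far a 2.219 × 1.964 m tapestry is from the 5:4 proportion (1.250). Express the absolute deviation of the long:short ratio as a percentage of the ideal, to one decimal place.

9.6%

Ratio = 2.219 / 1.964 ≈ 1.1298.
Ideal 5:4 = 1.2500. |1.1298 − 1.2500| / 1.2500 ≈ 9.62% → 9.6%.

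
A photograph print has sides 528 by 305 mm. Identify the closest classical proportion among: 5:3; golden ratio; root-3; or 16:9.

root-3

Ratio = 528 / 305 ≈ 1.731.
Distances: 5:3 1.667 (Δ 0.064); golden ratio 1.618 (Δ 0.113); root-3 1.732 (Δ 0.001); 16:9 1.778 (Δ 0.047).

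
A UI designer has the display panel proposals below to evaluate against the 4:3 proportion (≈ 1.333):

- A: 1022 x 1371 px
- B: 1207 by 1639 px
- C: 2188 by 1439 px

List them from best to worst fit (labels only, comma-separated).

A, B, C

Ratios: A = 1371 / 1022 ≈ 1.341; B = 1639 / 1207 ≈ 1.358; C = 2188 / 1439 ≈ 1.521.
|Δ from 1.333|: A 0.008; B 0.025; C 0.188.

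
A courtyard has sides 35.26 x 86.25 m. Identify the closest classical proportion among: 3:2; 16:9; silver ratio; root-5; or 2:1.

silver ratio

Ratio = 86.25 / 35.26 ≈ 2.446.
Distances: 3:2 1.500 (Δ 0.946); 16:9 1.778 (Δ 0.668); silver ratio 2.414 (Δ 0.032); root-5 2.236 (Δ 0.210); 2:1 2.000 (Δ 0.446).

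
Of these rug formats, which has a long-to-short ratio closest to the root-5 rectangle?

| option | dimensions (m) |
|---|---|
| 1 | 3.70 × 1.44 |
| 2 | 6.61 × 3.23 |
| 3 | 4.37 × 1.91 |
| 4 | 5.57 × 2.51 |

4

Ratios (long/short): 1 ≈ 2.569; 2 ≈ 2.046; 3 ≈ 2.288; 4 ≈ 2.219.
root-5 ≈ 2.236; option 4 is nearest (Δ 0.017).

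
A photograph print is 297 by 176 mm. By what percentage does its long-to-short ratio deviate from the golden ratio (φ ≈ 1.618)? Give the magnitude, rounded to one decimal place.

4.3%

Ratio = 297 / 176 ≈ 1.6875.
Ideal golden ratio ≈ 1.6180. |1.6875 − 1.6180| / 1.6180 ≈ 4.30% → 4.3%.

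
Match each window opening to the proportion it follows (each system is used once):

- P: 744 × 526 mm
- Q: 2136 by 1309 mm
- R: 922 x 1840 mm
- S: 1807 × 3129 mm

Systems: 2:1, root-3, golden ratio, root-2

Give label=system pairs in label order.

P=root-2, Q=golden ratio, R=2:1, S=root-3

P = 744/526 ≈ 1.414 → root-2 (1.414)
Q = 2136/1309 ≈ 1.632 → golden ratio (1.618)
R = 1840/922 ≈ 1.996 → 2:1 (2.000)
S = 3129/1807 ≈ 1.732 → root-3 (1.732)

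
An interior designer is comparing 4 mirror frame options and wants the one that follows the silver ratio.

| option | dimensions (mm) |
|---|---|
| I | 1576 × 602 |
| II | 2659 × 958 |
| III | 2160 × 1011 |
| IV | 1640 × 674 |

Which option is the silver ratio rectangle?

IV

Target silver ratio ≈ 2.414.
I: 2.618 (Δ0.204)  II: 2.776 (Δ0.362)  III: 2.136 (Δ0.278)  IV: 2.433 (Δ0.019)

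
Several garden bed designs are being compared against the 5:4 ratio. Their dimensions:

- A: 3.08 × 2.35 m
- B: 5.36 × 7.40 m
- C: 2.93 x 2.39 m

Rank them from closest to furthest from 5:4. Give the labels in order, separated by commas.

Ratios: A = 3.08 / 2.35 ≈ 1.311; B = 7.40 / 5.36 ≈ 1.381; C = 2.93 / 2.39 ≈ 1.226.
|Δ from 1.250|: A 0.061; B 0.131; C 0.024.

C, A, B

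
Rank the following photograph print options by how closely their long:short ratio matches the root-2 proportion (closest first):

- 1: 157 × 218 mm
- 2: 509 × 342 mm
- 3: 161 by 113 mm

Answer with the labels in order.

3, 1, 2

1: 218/157 ≈ 1.389 → |1.389 − 1.414| = 0.025
2: 509/342 ≈ 1.488 → |1.488 − 1.414| = 0.074
3: 161/113 ≈ 1.425 → |1.425 − 1.414| = 0.011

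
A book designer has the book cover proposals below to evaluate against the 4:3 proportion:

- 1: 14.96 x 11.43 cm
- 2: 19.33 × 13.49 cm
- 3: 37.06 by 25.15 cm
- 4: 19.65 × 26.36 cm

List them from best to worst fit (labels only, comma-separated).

1: 14.96/11.43 ≈ 1.309 → |1.309 − 1.333| = 0.024
2: 19.33/13.49 ≈ 1.433 → |1.433 − 1.333| = 0.100
3: 37.06/25.15 ≈ 1.474 → |1.474 − 1.333| = 0.141
4: 26.36/19.65 ≈ 1.341 → |1.341 − 1.333| = 0.008

4, 1, 2, 3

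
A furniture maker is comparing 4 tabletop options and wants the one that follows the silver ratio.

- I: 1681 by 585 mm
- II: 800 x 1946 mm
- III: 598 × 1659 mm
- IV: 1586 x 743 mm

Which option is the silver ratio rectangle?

Ratios (long/short): I ≈ 2.874; II ≈ 2.433; III ≈ 2.774; IV ≈ 2.135.
silver ratio ≈ 2.414; option II is nearest (Δ 0.019).

II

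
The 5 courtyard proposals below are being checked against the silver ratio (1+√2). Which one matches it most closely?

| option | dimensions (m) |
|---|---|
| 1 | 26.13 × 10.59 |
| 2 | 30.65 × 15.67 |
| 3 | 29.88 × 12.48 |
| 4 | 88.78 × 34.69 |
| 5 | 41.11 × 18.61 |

3

Target silver ratio ≈ 2.414.
1: 2.467 (Δ0.053)  2: 1.956 (Δ0.458)  3: 2.394 (Δ0.020)  4: 2.559 (Δ0.145)  5: 2.209 (Δ0.205)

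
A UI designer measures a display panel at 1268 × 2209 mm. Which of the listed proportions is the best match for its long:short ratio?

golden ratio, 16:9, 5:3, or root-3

root-3

Ratio = 2209 / 1268 ≈ 1.742.
Distances: golden ratio 1.618 (Δ 0.124); 16:9 1.778 (Δ 0.036); 5:3 1.667 (Δ 0.075); root-3 1.732 (Δ 0.010).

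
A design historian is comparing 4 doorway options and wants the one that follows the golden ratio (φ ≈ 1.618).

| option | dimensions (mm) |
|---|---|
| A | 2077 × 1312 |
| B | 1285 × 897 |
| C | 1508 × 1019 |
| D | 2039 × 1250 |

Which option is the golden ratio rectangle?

Target golden ratio ≈ 1.618.
A: 1.583 (Δ0.035)  B: 1.433 (Δ0.185)  C: 1.480 (Δ0.138)  D: 1.631 (Δ0.013)

D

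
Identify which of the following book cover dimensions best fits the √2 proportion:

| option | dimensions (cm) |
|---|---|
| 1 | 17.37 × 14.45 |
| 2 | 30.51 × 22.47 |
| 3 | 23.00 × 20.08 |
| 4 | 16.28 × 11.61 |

4

Ratios (long/short): 1 ≈ 1.202; 2 ≈ 1.358; 3 ≈ 1.145; 4 ≈ 1.402.
root-2 ≈ 1.414; option 4 is nearest (Δ 0.012).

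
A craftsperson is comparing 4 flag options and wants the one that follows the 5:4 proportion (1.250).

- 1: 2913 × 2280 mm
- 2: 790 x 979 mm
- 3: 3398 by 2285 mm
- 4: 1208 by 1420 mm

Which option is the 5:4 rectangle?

2

Ratios (long/short): 1 ≈ 1.278; 2 ≈ 1.239; 3 ≈ 1.487; 4 ≈ 1.175.
5:4 ≈ 1.250; option 2 is nearest (Δ 0.011).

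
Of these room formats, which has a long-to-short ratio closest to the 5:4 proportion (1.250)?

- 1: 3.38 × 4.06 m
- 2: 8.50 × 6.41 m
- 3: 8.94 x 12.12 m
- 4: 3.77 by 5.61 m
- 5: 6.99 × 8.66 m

5

Ratios (long/short): 1 ≈ 1.201; 2 ≈ 1.326; 3 ≈ 1.356; 4 ≈ 1.488; 5 ≈ 1.239.
5:4 ≈ 1.250; option 5 is nearest (Δ 0.011).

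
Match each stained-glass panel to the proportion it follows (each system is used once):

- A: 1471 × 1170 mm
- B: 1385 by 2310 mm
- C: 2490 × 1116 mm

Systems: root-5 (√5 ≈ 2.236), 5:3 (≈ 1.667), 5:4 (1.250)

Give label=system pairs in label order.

A=5:4, B=5:3, C=root-5

Ratios: A ≈ 1.257; B ≈ 1.668; C ≈ 2.231.
Targets: root-5 ≈ 2.236; 5:3 ≈ 1.667; 5:4 ≈ 1.250.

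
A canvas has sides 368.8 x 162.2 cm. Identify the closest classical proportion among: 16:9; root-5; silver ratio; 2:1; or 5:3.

Ratio = 368.8 / 162.2 ≈ 2.274.
Distances: 16:9 1.778 (Δ 0.496); root-5 2.236 (Δ 0.038); silver ratio 2.414 (Δ 0.140); 2:1 2.000 (Δ 0.274); 5:3 1.667 (Δ 0.607).

root-5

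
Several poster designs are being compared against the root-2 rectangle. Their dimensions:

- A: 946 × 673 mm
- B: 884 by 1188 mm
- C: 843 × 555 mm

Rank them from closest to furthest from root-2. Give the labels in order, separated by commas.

A: 946/673 ≈ 1.406 → |1.406 − 1.414| = 0.008
B: 1188/884 ≈ 1.344 → |1.344 − 1.414| = 0.070
C: 843/555 ≈ 1.519 → |1.519 − 1.414| = 0.105

A, B, C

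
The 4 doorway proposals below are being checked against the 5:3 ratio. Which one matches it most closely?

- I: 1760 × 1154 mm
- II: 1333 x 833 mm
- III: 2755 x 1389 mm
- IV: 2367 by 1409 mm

IV

Target 5:3 ≈ 1.667.
I: 1.525 (Δ0.142)  II: 1.600 (Δ0.067)  III: 1.983 (Δ0.316)  IV: 1.680 (Δ0.013)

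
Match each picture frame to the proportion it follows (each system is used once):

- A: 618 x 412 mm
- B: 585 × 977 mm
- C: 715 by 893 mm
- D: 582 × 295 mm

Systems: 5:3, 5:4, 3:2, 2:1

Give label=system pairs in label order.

A = 618/412 ≈ 1.500 → 3:2 (1.500)
B = 977/585 ≈ 1.670 → 5:3 (1.667)
C = 893/715 ≈ 1.249 → 5:4 (1.250)
D = 582/295 ≈ 1.973 → 2:1 (2.000)

A=3:2, B=5:3, C=5:4, D=2:1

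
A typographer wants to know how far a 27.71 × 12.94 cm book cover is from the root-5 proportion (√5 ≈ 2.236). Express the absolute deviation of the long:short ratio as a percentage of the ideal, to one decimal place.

Ratio = 27.71 / 12.94 ≈ 2.1414.
Ideal root-5 ≈ 2.2361. |2.1414 − 2.2361| / 2.2361 ≈ 4.24% → 4.2%.

4.2%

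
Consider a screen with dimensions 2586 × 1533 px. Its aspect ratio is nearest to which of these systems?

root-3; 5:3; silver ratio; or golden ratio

2586/1533 ≈ 1.687. Nearest candidates are 5:3 (1.667, off by 0.020) and root-3 (1.732, off by 0.045).

5:3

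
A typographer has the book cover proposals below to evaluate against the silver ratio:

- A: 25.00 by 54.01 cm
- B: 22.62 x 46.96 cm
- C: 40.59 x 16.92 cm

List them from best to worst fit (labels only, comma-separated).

A: 54.01/25.00 ≈ 2.160 → |2.160 − 2.414| = 0.254
B: 46.96/22.62 ≈ 2.076 → |2.076 − 2.414| = 0.338
C: 40.59/16.92 ≈ 2.399 → |2.399 − 2.414| = 0.015

C, A, B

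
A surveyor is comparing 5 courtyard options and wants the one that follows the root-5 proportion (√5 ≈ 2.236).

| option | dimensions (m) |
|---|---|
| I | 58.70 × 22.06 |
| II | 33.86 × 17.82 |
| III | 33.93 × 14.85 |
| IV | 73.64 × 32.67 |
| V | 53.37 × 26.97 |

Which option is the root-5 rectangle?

Ratios (long/short): I ≈ 2.661; II ≈ 1.900; III ≈ 2.285; IV ≈ 2.254; V ≈ 1.979.
root-5 ≈ 2.236; option IV is nearest (Δ 0.018).

IV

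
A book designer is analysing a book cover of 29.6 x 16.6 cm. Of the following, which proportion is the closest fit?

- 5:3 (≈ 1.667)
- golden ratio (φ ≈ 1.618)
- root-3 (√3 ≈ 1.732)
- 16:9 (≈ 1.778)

16:9

Ratio = 29.6 / 16.6 ≈ 1.783.
Distances: 5:3 1.667 (Δ 0.116); golden ratio 1.618 (Δ 0.165); root-3 1.732 (Δ 0.051); 16:9 1.778 (Δ 0.005).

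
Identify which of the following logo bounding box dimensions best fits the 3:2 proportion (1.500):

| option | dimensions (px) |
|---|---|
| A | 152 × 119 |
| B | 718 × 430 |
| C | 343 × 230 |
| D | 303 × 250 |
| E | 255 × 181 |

C

Ratios (long/short): A ≈ 1.277; B ≈ 1.670; C ≈ 1.491; D ≈ 1.212; E ≈ 1.409.
3:2 ≈ 1.500; option C is nearest (Δ 0.009).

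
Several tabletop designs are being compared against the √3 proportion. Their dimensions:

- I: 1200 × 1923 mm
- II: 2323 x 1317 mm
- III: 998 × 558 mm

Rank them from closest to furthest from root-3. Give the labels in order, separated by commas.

II, III, I

Ratios: I = 1923 / 1200 ≈ 1.603; II = 2323 / 1317 ≈ 1.764; III = 998 / 558 ≈ 1.789.
|Δ from 1.732|: I 0.129; II 0.032; III 0.057.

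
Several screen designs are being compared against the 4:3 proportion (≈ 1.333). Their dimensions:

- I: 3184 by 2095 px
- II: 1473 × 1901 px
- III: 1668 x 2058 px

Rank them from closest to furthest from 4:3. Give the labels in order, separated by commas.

I: 3184/2095 ≈ 1.520 → |1.520 − 1.333| = 0.187
II: 1901/1473 ≈ 1.291 → |1.291 − 1.333| = 0.042
III: 2058/1668 ≈ 1.234 → |1.234 − 1.333| = 0.099

II, III, I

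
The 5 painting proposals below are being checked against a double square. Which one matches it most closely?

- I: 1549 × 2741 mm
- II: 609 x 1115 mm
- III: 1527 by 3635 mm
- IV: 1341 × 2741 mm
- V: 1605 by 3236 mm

V

Ratios (long/short): I ≈ 1.770; II ≈ 1.831; III ≈ 2.380; IV ≈ 2.044; V ≈ 2.016.
2:1 ≈ 2.000; option V is nearest (Δ 0.016).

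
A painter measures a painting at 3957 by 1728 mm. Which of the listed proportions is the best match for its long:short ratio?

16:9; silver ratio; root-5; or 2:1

3957/1728 ≈ 2.290. Nearest candidates are root-5 (2.236, off by 0.054) and silver ratio (2.414, off by 0.124).

root-5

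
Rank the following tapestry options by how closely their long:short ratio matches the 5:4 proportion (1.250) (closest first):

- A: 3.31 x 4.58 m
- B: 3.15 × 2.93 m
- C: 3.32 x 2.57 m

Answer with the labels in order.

Ratios: A = 4.58 / 3.31 ≈ 1.384; B = 3.15 / 2.93 ≈ 1.075; C = 3.32 / 2.57 ≈ 1.292.
|Δ from 1.250|: A 0.134; B 0.175; C 0.042.

C, A, B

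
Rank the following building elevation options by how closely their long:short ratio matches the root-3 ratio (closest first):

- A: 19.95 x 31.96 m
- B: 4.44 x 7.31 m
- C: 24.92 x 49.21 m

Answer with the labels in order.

B, A, C

A: 31.96/19.95 ≈ 1.602 → |1.602 − 1.732| = 0.130
B: 7.31/4.44 ≈ 1.646 → |1.646 − 1.732| = 0.086
C: 49.21/24.92 ≈ 1.975 → |1.975 − 1.732| = 0.243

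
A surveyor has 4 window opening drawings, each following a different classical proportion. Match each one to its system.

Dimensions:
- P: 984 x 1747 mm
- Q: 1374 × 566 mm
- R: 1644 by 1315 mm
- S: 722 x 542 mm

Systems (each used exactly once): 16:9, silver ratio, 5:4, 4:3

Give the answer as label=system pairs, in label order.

P=16:9, Q=silver ratio, R=5:4, S=4:3

P = 1747/984 ≈ 1.775 → 16:9 (1.778)
Q = 1374/566 ≈ 2.428 → silver ratio (2.414)
R = 1644/1315 ≈ 1.250 → 5:4 (1.250)
S = 722/542 ≈ 1.332 → 4:3 (1.333)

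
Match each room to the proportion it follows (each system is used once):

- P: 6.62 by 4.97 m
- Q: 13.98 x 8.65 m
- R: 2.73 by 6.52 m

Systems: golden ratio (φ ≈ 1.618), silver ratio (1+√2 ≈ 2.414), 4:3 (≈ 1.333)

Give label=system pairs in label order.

P=4:3, Q=golden ratio, R=silver ratio

Ratios: P ≈ 1.332; Q ≈ 1.616; R ≈ 2.388.
Targets: golden ratio ≈ 1.618; silver ratio ≈ 2.414; 4:3 ≈ 1.333.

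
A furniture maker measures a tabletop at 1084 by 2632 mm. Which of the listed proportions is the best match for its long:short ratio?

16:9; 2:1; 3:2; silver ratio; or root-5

2632/1084 ≈ 2.428. Nearest candidates are silver ratio (2.414, off by 0.014) and root-5 (2.236, off by 0.192).

silver ratio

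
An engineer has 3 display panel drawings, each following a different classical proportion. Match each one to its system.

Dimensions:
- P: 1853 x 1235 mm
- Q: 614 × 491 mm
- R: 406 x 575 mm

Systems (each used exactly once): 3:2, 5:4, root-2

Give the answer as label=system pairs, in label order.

P=3:2, Q=5:4, R=root-2

P = 1853/1235 ≈ 1.500 → 3:2 (1.500)
Q = 614/491 ≈ 1.251 → 5:4 (1.250)
R = 575/406 ≈ 1.416 → root-2 (1.414)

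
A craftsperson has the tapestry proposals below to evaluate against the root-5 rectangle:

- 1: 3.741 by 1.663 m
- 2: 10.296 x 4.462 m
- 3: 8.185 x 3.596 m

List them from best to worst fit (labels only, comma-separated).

1, 3, 2

1: 3.741/1.663 ≈ 2.250 → |2.250 − 2.236| = 0.014
2: 10.296/4.462 ≈ 2.307 → |2.307 − 2.236| = 0.071
3: 8.185/3.596 ≈ 2.276 → |2.276 − 2.236| = 0.040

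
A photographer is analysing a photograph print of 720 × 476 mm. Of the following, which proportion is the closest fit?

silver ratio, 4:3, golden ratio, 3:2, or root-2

720/476 ≈ 1.513. Nearest candidates are 3:2 (1.500, off by 0.013) and root-2 (1.414, off by 0.099).

3:2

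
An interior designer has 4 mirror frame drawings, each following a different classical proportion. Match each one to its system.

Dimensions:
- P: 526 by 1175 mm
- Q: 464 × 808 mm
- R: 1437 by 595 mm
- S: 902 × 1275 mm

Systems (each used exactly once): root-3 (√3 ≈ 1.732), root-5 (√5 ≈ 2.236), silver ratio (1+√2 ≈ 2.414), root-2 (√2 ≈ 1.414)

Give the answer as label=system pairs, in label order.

P=root-5, Q=root-3, R=silver ratio, S=root-2

P = 1175/526 ≈ 2.234 → root-5 (2.236)
Q = 808/464 ≈ 1.741 → root-3 (1.732)
R = 1437/595 ≈ 2.415 → silver ratio (2.414)
S = 1275/902 ≈ 1.414 → root-2 (1.414)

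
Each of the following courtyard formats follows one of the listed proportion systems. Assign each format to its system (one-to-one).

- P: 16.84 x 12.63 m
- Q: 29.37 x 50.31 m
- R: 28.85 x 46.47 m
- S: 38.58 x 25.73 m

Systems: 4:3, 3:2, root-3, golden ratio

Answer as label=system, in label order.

P = 16.84/12.63 ≈ 1.333 → 4:3 (1.333)
Q = 50.31/29.37 ≈ 1.713 → root-3 (1.732)
R = 46.47/28.85 ≈ 1.611 → golden ratio (1.618)
S = 38.58/25.73 ≈ 1.499 → 3:2 (1.500)

P=4:3, Q=root-3, R=golden ratio, S=3:2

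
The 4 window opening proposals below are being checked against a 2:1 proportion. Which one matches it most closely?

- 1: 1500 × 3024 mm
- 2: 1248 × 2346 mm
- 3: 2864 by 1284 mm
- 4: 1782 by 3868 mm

1

Ratios (long/short): 1 ≈ 2.016; 2 ≈ 1.880; 3 ≈ 2.231; 4 ≈ 2.171.
2:1 ≈ 2.000; option 1 is nearest (Δ 0.016).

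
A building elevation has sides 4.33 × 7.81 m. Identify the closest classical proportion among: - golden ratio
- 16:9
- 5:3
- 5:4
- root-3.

7.81/4.33 ≈ 1.804. Nearest candidates are 16:9 (1.778, off by 0.026) and root-3 (1.732, off by 0.072).

16:9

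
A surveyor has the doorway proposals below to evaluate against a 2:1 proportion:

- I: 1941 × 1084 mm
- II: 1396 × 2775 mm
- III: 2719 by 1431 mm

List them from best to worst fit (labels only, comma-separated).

II, III, I

I: 1941/1084 ≈ 1.791 → |1.791 − 2.000| = 0.209
II: 2775/1396 ≈ 1.988 → |1.988 − 2.000| = 0.012
III: 2719/1431 ≈ 1.900 → |1.900 − 2.000| = 0.100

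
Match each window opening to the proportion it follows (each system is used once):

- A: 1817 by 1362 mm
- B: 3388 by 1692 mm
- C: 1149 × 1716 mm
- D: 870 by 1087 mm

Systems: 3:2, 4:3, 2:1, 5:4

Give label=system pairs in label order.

A=4:3, B=2:1, C=3:2, D=5:4

A = 1817/1362 ≈ 1.334 → 4:3 (1.333)
B = 3388/1692 ≈ 2.002 → 2:1 (2.000)
C = 1716/1149 ≈ 1.493 → 3:2 (1.500)
D = 1087/870 ≈ 1.249 → 5:4 (1.250)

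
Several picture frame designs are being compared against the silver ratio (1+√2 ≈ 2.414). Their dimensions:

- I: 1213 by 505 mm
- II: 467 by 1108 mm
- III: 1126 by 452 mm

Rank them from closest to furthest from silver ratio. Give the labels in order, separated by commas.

I, II, III

Ratios: I = 1213 / 505 ≈ 2.402; II = 1108 / 467 ≈ 2.373; III = 1126 / 452 ≈ 2.491.
|Δ from 2.414|: I 0.012; II 0.041; III 0.077.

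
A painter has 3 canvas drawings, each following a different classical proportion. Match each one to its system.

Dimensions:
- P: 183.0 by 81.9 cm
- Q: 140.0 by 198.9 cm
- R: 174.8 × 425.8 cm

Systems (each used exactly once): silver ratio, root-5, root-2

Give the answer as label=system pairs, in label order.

P = 183.0/81.9 ≈ 2.234 → root-5 (2.236)
Q = 198.9/140.0 ≈ 1.421 → root-2 (1.414)
R = 425.8/174.8 ≈ 2.436 → silver ratio (2.414)

P=root-5, Q=root-2, R=silver ratio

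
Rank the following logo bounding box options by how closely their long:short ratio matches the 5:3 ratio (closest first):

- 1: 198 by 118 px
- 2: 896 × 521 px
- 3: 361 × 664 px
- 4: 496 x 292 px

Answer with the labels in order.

1, 4, 2, 3

1: 198/118 ≈ 1.678 → |1.678 − 1.667| = 0.011
2: 896/521 ≈ 1.720 → |1.720 − 1.667| = 0.053
3: 664/361 ≈ 1.839 → |1.839 − 1.667| = 0.172
4: 496/292 ≈ 1.699 → |1.699 − 1.667| = 0.032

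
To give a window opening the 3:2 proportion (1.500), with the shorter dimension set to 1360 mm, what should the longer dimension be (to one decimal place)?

3:2 = 1.50000.
Longer side = 1360 × 1.50000 ≈ 2040.000 → 2040.0 mm.

2040.0 mm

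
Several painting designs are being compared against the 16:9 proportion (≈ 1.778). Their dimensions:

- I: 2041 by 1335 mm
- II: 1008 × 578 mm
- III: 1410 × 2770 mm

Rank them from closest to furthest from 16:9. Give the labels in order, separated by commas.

II, III, I

Ratios: I = 2041 / 1335 ≈ 1.529; II = 1008 / 578 ≈ 1.744; III = 2770 / 1410 ≈ 1.965.
|Δ from 1.778|: I 0.249; II 0.034; III 0.187.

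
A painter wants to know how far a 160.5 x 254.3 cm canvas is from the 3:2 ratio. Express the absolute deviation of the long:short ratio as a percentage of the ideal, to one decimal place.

Ratio = 254.3 / 160.5 ≈ 1.5844.
Ideal 3:2 = 1.5000. |1.5844 − 1.5000| / 1.5000 ≈ 5.63% → 5.6%.

5.6%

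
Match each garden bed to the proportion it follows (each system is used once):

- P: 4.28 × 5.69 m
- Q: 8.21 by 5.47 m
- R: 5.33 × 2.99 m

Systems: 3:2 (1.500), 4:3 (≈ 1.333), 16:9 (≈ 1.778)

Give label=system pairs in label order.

P=4:3, Q=3:2, R=16:9

Ratios: P ≈ 1.329; Q ≈ 1.501; R ≈ 1.783.
Targets: 3:2 ≈ 1.500; 4:3 ≈ 1.333; 16:9 ≈ 1.778.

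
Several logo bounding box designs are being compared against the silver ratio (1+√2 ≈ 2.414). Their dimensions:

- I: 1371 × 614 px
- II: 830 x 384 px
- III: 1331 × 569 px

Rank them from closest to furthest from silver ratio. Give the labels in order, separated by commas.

I: 1371/614 ≈ 2.233 → |2.233 − 2.414| = 0.181
II: 830/384 ≈ 2.161 → |2.161 − 2.414| = 0.253
III: 1331/569 ≈ 2.339 → |2.339 − 2.414| = 0.075

III, I, II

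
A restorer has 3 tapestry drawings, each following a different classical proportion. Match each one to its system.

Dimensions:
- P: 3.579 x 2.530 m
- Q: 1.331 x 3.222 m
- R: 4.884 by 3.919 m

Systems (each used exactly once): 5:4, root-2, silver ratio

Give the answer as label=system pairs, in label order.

P=root-2, Q=silver ratio, R=5:4

P = 3.579/2.530 ≈ 1.415 → root-2 (1.414)
Q = 3.222/1.331 ≈ 2.421 → silver ratio (2.414)
R = 4.884/3.919 ≈ 1.246 → 5:4 (1.250)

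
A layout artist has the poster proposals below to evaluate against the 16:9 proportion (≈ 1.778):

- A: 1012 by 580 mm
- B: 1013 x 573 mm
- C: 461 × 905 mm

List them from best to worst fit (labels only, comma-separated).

A: 1012/580 ≈ 1.745 → |1.745 − 1.778| = 0.033
B: 1013/573 ≈ 1.768 → |1.768 − 1.778| = 0.010
C: 905/461 ≈ 1.963 → |1.963 − 1.778| = 0.185

B, A, C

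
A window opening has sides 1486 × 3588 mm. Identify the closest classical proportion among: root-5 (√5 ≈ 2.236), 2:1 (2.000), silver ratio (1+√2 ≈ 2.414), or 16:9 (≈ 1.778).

3588/1486 ≈ 2.415. Nearest candidates are silver ratio (2.414, off by 0.001) and root-5 (2.236, off by 0.179).

silver ratio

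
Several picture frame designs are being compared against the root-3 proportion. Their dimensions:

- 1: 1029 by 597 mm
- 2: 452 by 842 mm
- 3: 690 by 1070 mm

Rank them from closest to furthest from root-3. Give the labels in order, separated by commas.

1, 2, 3

1: 1029/597 ≈ 1.724 → |1.724 − 1.732| = 0.008
2: 842/452 ≈ 1.863 → |1.863 − 1.732| = 0.131
3: 1070/690 ≈ 1.551 → |1.551 − 1.732| = 0.181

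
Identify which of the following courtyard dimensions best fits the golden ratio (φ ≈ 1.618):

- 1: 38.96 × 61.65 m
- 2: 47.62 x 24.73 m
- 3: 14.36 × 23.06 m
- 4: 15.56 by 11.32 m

3

Ratios (long/short): 1 ≈ 1.582; 2 ≈ 1.926; 3 ≈ 1.606; 4 ≈ 1.375.
golden ratio ≈ 1.618; option 3 is nearest (Δ 0.012).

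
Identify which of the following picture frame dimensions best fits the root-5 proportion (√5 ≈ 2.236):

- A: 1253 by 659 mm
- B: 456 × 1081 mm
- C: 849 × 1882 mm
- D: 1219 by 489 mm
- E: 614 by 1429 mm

C

Ratios (long/short): A ≈ 1.901; B ≈ 2.371; C ≈ 2.217; D ≈ 2.493; E ≈ 2.327.
root-5 ≈ 2.236; option C is nearest (Δ 0.019).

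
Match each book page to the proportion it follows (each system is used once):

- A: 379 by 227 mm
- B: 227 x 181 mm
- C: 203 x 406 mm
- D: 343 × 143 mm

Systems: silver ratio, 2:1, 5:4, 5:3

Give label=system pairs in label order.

A=5:3, B=5:4, C=2:1, D=silver ratio

A = 379/227 ≈ 1.670 → 5:3 (1.667)
B = 227/181 ≈ 1.254 → 5:4 (1.250)
C = 406/203 ≈ 2.000 → 2:1 (2.000)
D = 343/143 ≈ 2.399 → silver ratio (2.414)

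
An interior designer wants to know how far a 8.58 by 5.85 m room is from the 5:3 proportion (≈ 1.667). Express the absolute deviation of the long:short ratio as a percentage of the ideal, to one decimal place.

Ratio = 8.58 / 5.85 ≈ 1.4667.
Ideal 5:3 ≈ 1.6667. |1.4667 − 1.6667| / 1.6667 ≈ 12.00% → 12.0%.

12.0%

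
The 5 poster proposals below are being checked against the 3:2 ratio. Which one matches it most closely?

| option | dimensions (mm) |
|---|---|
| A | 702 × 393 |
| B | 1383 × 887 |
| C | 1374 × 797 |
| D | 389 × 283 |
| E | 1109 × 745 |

Target 3:2 ≈ 1.500.
A: 1.786 (Δ0.286)  B: 1.559 (Δ0.059)  C: 1.724 (Δ0.224)  D: 1.375 (Δ0.125)  E: 1.489 (Δ0.011)

E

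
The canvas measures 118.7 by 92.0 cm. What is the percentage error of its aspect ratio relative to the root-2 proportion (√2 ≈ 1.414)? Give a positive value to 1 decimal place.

8.8%

Ratio = 118.7 / 92.0 ≈ 1.2902.
Ideal root-2 ≈ 1.4142. |1.2902 − 1.4142| / 1.4142 ≈ 8.77% → 8.8%.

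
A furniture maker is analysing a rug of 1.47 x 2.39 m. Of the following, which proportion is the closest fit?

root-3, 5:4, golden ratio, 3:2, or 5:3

golden ratio

2.39/1.47 ≈ 1.626. Nearest candidates are golden ratio (1.618, off by 0.008) and 5:3 (1.667, off by 0.041).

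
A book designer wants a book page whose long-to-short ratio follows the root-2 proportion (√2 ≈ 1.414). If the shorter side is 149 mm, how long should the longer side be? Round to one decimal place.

root-2 ≈ 1.41421.
Longer side = 149 × 1.41421 ≈ 210.717 → 210.7 mm.

210.7 mm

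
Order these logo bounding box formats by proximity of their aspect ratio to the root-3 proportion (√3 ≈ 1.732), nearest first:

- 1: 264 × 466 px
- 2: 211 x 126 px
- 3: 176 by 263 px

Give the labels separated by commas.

1, 2, 3

1: 466/264 ≈ 1.765 → |1.765 − 1.732| = 0.033
2: 211/126 ≈ 1.675 → |1.675 − 1.732| = 0.057
3: 263/176 ≈ 1.494 → |1.494 − 1.732| = 0.238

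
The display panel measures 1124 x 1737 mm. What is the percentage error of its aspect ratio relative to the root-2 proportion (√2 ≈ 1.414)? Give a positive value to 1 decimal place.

9.3%

Ratio = 1737 / 1124 ≈ 1.5454.
Ideal root-2 ≈ 1.4142. |1.5454 − 1.4142| / 1.4142 ≈ 9.28% → 9.3%.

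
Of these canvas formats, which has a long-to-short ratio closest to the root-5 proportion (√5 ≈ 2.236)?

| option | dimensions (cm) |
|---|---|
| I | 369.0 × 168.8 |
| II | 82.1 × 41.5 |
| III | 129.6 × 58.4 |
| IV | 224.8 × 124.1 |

III

Target root-5 ≈ 2.236.
I: 2.186 (Δ0.050)  II: 1.978 (Δ0.258)  III: 2.219 (Δ0.017)  IV: 1.811 (Δ0.425)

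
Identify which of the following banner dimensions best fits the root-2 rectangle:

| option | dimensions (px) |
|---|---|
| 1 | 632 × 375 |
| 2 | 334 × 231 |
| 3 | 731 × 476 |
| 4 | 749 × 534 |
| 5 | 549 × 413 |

Target root-2 ≈ 1.414.
1: 1.685 (Δ0.271)  2: 1.446 (Δ0.032)  3: 1.536 (Δ0.122)  4: 1.403 (Δ0.011)  5: 1.329 (Δ0.085)

4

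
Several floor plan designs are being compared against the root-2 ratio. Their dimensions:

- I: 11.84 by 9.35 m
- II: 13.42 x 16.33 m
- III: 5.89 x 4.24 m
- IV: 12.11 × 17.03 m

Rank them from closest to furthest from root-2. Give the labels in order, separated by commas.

IV, III, I, II

I: 11.84/9.35 ≈ 1.266 → |1.266 − 1.414| = 0.148
II: 16.33/13.42 ≈ 1.217 → |1.217 − 1.414| = 0.197
III: 5.89/4.24 ≈ 1.389 → |1.389 − 1.414| = 0.025
IV: 17.03/12.11 ≈ 1.406 → |1.406 − 1.414| = 0.008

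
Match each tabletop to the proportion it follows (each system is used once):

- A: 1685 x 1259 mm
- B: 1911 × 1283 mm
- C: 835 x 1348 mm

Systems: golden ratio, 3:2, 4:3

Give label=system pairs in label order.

Ratios: A ≈ 1.338; B ≈ 1.489; C ≈ 1.614.
Targets: golden ratio ≈ 1.618; 3:2 ≈ 1.500; 4:3 ≈ 1.333.

A=4:3, B=3:2, C=golden ratio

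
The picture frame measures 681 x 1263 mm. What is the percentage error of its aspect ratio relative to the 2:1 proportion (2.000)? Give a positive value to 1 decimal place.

7.3%

Ratio = 1263 / 681 ≈ 1.8546.
Ideal 2:1 = 2.0000. |1.8546 − 2.0000| / 2.0000 ≈ 7.27% → 7.3%.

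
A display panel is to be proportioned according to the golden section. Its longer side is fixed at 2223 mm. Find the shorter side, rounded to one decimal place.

golden ratio ≈ 1.61803.
Shorter side = 2223 ÷ 1.61803 ≈ 1373.893 → 1373.9 mm.

1373.9 mm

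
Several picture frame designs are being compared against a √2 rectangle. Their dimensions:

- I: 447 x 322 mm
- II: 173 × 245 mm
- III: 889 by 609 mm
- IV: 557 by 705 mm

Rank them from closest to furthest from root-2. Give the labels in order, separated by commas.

II, I, III, IV

I: 447/322 ≈ 1.388 → |1.388 − 1.414| = 0.026
II: 245/173 ≈ 1.416 → |1.416 − 1.414| = 0.002
III: 889/609 ≈ 1.460 → |1.460 − 1.414| = 0.046
IV: 705/557 ≈ 1.266 → |1.266 − 1.414| = 0.148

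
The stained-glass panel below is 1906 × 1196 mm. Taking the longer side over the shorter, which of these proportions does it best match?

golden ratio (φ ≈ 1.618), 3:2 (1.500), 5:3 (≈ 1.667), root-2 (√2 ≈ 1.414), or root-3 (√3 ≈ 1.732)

golden ratio

1906/1196 ≈ 1.594. Nearest candidates are golden ratio (1.618, off by 0.024) and 5:3 (1.667, off by 0.073).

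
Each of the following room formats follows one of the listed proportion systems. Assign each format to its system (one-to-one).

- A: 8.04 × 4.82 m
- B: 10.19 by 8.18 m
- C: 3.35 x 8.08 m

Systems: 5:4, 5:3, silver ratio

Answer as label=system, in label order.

A=5:3, B=5:4, C=silver ratio

Ratios: A ≈ 1.668; B ≈ 1.246; C ≈ 2.412.
Targets: 5:4 ≈ 1.250; 5:3 ≈ 1.667; silver ratio ≈ 2.414.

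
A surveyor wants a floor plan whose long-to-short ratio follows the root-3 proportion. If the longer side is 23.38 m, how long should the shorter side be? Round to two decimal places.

root-3 ≈ 1.73205.
Shorter side = 23.38 ÷ 1.73205 ≈ 13.4985 → 13.50 m.

13.50 m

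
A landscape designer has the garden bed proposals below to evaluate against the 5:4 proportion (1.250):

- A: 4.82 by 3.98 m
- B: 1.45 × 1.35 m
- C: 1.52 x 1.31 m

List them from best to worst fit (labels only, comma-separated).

Ratios: A = 4.82 / 3.98 ≈ 1.211; B = 1.45 / 1.35 ≈ 1.074; C = 1.52 / 1.31 ≈ 1.160.
|Δ from 1.250|: A 0.039; B 0.176; C 0.090.

A, C, B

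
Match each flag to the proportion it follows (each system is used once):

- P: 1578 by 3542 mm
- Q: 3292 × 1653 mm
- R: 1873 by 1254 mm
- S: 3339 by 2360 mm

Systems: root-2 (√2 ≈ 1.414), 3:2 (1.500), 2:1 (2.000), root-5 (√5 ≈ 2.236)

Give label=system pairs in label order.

P=root-5, Q=2:1, R=3:2, S=root-2

P = 3542/1578 ≈ 2.245 → root-5 (2.236)
Q = 3292/1653 ≈ 1.992 → 2:1 (2.000)
R = 1873/1254 ≈ 1.494 → 3:2 (1.500)
S = 3339/2360 ≈ 1.415 → root-2 (1.414)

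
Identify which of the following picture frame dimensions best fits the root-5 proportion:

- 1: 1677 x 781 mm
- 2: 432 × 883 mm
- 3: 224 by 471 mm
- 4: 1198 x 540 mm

4

Ratios (long/short): 1 ≈ 2.147; 2 ≈ 2.044; 3 ≈ 2.103; 4 ≈ 2.219.
root-5 ≈ 2.236; option 4 is nearest (Δ 0.017).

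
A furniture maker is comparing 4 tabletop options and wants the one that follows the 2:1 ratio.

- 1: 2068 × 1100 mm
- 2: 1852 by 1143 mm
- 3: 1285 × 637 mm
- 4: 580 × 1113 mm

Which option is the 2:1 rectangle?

Target 2:1 ≈ 2.000.
1: 1.880 (Δ0.120)  2: 1.620 (Δ0.380)  3: 2.017 (Δ0.017)  4: 1.919 (Δ0.081)

3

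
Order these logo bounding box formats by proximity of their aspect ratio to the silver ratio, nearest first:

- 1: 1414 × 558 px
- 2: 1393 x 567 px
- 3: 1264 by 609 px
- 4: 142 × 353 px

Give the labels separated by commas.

Ratios: 1 = 1414 / 558 ≈ 2.534; 2 = 1393 / 567 ≈ 2.457; 3 = 1264 / 609 ≈ 2.076; 4 = 353 / 142 ≈ 2.486.
|Δ from 2.414|: 1 0.120; 2 0.043; 3 0.338; 4 0.072.

2, 4, 1, 3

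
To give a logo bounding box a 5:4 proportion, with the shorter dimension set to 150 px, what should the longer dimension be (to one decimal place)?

187.5 px

5:4 = 1.25000.
Longer side = 150 × 1.25000 ≈ 187.500 → 187.5 px.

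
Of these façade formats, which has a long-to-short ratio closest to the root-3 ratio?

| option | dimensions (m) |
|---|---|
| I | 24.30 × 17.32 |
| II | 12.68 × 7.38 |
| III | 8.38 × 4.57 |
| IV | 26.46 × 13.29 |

Ratios (long/short): I ≈ 1.403; II ≈ 1.718; III ≈ 1.834; IV ≈ 1.991.
root-3 ≈ 1.732; option II is nearest (Δ 0.014).

II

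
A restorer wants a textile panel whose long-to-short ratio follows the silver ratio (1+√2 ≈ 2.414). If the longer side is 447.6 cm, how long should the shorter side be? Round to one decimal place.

185.4 cm

silver ratio ≈ 2.41421.
Shorter side = 447.6 ÷ 2.41421 ≈ 185.402 → 185.4 cm.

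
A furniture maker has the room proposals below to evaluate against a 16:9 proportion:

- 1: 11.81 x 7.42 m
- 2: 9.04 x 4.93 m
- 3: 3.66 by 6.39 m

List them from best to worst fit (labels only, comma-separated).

1: 11.81/7.42 ≈ 1.592 → |1.592 − 1.778| = 0.186
2: 9.04/4.93 ≈ 1.834 → |1.834 − 1.778| = 0.056
3: 6.39/3.66 ≈ 1.746 → |1.746 − 1.778| = 0.032

3, 2, 1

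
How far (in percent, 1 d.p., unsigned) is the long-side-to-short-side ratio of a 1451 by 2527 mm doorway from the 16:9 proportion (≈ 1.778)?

Ratio = 2527 / 1451 ≈ 1.7416.
Ideal 16:9 ≈ 1.7778. |1.7416 − 1.7778| / 1.7778 ≈ 2.04% → 2.0%.

2.0%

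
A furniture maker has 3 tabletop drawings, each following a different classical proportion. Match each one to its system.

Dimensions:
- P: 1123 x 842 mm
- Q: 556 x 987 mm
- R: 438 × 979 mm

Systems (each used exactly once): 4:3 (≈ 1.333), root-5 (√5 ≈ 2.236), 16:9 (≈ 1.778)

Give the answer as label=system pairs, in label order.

Ratios: P ≈ 1.334; Q ≈ 1.775; R ≈ 2.235.
Targets: 4:3 ≈ 1.333; root-5 ≈ 2.236; 16:9 ≈ 1.778.

P=4:3, Q=16:9, R=root-5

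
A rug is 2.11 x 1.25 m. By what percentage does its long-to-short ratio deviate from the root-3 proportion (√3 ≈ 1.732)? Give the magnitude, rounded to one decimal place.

2.5%

Ratio = 2.11 / 1.25 ≈ 1.6880.
Ideal root-3 ≈ 1.7321. |1.6880 − 1.7321| / 1.7321 ≈ 2.55% → 2.5%.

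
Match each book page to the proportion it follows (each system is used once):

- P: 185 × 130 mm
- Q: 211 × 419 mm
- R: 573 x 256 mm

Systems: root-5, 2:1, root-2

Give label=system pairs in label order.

P = 185/130 ≈ 1.423 → root-2 (1.414)
Q = 419/211 ≈ 1.986 → 2:1 (2.000)
R = 573/256 ≈ 2.238 → root-5 (2.236)

P=root-2, Q=2:1, R=root-5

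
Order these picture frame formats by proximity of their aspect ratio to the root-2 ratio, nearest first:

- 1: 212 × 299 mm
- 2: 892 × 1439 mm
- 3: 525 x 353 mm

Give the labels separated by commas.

Ratios: 1 = 299 / 212 ≈ 1.410; 2 = 1439 / 892 ≈ 1.613; 3 = 525 / 353 ≈ 1.487.
|Δ from 1.414|: 1 0.004; 2 0.199; 3 0.073.

1, 3, 2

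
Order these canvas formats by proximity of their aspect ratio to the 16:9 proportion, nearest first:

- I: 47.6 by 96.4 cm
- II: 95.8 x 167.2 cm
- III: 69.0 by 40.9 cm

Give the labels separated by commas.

I: 96.4/47.6 ≈ 2.025 → |2.025 − 1.778| = 0.247
II: 167.2/95.8 ≈ 1.745 → |1.745 − 1.778| = 0.033
III: 69.0/40.9 ≈ 1.687 → |1.687 − 1.778| = 0.091

II, III, I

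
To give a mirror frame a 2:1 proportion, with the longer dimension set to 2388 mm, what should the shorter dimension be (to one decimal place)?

1194.0 mm

2:1 = 2.00000.
Shorter side = 2388 ÷ 2.00000 ≈ 1194.000 → 1194.0 mm.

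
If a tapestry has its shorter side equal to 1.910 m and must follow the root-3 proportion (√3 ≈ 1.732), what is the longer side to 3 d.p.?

3.308 m

root-3 ≈ 1.73205.
Longer side = 1.910 × 1.73205 ≈ 3.30822 → 3.308 m.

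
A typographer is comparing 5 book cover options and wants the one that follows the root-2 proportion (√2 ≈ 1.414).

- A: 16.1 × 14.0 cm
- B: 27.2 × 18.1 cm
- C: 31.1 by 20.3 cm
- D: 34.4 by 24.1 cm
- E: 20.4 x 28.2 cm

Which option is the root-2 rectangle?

D

Ratios (long/short): A ≈ 1.150; B ≈ 1.503; C ≈ 1.532; D ≈ 1.427; E ≈ 1.382.
root-2 ≈ 1.414; option D is nearest (Δ 0.013).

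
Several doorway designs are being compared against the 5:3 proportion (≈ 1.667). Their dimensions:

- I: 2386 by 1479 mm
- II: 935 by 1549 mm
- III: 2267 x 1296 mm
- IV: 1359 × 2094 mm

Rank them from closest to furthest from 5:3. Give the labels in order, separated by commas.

II, I, III, IV

I: 2386/1479 ≈ 1.613 → |1.613 − 1.667| = 0.054
II: 1549/935 ≈ 1.657 → |1.657 − 1.667| = 0.010
III: 2267/1296 ≈ 1.749 → |1.749 − 1.667| = 0.082
IV: 2094/1359 ≈ 1.541 → |1.541 − 1.667| = 0.126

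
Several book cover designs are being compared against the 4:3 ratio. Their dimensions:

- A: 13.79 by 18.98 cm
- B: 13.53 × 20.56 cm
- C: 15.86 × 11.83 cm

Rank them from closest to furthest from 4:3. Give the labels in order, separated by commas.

C, A, B

Ratios: A = 18.98 / 13.79 ≈ 1.376; B = 20.56 / 13.53 ≈ 1.520; C = 15.86 / 11.83 ≈ 1.341.
|Δ from 1.333|: A 0.043; B 0.187; C 0.008.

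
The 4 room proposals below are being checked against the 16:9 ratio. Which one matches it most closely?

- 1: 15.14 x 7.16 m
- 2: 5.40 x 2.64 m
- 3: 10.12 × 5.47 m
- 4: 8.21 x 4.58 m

Ratios (long/short): 1 ≈ 2.115; 2 ≈ 2.045; 3 ≈ 1.850; 4 ≈ 1.793.
16:9 ≈ 1.778; option 4 is nearest (Δ 0.015).

4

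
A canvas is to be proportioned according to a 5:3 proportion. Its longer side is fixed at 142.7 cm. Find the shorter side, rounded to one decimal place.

85.6 cm

5:3 ≈ 1.66667.
Shorter side = 142.7 ÷ 1.66667 ≈ 85.620 → 85.6 cm.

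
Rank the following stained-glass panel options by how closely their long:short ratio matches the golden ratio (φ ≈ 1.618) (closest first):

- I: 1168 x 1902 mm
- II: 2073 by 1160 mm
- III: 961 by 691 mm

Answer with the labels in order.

Ratios: I = 1902 / 1168 ≈ 1.628; II = 2073 / 1160 ≈ 1.787; III = 961 / 691 ≈ 1.391.
|Δ from 1.618|: I 0.010; II 0.169; III 0.227.

I, II, III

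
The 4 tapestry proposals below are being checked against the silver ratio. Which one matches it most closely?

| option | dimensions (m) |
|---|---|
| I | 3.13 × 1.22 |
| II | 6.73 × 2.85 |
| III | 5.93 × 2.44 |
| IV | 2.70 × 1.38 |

Ratios (long/short): I ≈ 2.566; II ≈ 2.361; III ≈ 2.430; IV ≈ 1.957.
silver ratio ≈ 2.414; option III is nearest (Δ 0.016).

III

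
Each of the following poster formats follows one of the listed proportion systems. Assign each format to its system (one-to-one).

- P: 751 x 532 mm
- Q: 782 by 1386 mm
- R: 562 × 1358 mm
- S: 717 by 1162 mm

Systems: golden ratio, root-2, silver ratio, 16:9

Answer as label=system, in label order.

Ratios: P ≈ 1.412; Q ≈ 1.772; R ≈ 2.416; S ≈ 1.621.
Targets: golden ratio ≈ 1.618; root-2 ≈ 1.414; silver ratio ≈ 2.414; 16:9 ≈ 1.778.

P=root-2, Q=16:9, R=silver ratio, S=golden ratio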